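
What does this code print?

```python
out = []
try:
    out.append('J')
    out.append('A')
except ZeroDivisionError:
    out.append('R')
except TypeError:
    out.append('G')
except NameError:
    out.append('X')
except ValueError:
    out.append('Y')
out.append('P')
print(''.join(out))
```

Execution trace: 'J' (try body) → 'A' (try body, no exception) → 'P' (after the try/except). Output: JAP

Answer: JAP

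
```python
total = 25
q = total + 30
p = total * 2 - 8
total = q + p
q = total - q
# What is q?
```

Trace:
`total = 25` → total = 25
`q = total + 30` → q = 55
`p = total * 2 - 8` → p = 42
`total = q + p` → total = 97
`q = total - q` → q = 42
So q = 42

Answer: 42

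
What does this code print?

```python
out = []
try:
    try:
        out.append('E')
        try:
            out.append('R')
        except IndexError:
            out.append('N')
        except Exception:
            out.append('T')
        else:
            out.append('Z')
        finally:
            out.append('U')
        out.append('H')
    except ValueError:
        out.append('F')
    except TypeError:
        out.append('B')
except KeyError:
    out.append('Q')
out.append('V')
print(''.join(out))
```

Execution trace: 'E' (try body) → 'R' (inner try body, no exception) → 'Z' (inner else) → 'U' (inner finally) → 'H' (try body, no exception) → 'V' (after the try/except). Output: ERZUHV

Answer: ERZUHV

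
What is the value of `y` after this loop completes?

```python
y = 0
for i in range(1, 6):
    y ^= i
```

XOR of 1 to 5
`y` takes the values: 0 → 1 → 3 → 0 → 4 → 1

Answer: 1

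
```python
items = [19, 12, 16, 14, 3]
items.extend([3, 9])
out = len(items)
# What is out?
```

Trace:
`items = [19, 12, 16, 14, 3]` → items = [19, 12, 16, 14, 3]
`items.extend([3, 9])` → items = [19, 12, 16, 14, 3, 3, 9]
`out = len(items)` → out = 7
So out = 7

Answer: 7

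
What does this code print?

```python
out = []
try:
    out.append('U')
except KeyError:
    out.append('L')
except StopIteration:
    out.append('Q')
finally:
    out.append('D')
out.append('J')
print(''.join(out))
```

Execution trace: 'U' (try body, no exception) → 'D' (finally) → 'J' (after the try/except). Output: UDJ

Answer: UDJ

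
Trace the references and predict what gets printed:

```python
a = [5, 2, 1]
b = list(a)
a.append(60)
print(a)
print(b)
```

Key concept: list() constructor creates copy.
Step by step:
`a = [5, 2, 1]` → a = [5, 2, 1]
`b = list(a)` → b = [5, 2, 1]
`a.append(60)` → a = [5, 2, 1, 60]
`print(a)` → prints [5, 2, 1, 60]
`print(b)` → prints [5, 2, 1]

Answer:
[5, 2, 1, 60]
[5, 2, 1]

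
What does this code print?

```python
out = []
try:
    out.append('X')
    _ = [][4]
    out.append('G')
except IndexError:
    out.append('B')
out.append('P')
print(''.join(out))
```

Execution trace: 'X' (try body) → 'B' (except IndexError) → 'P' (after the try/except). Output: XBP

Answer: XBP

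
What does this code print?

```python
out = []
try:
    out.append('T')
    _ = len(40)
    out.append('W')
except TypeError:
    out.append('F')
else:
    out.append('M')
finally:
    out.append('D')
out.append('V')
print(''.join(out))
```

Execution trace: 'T' (try body) → 'F' (except TypeError) → 'D' (finally) → 'V' (after the try/except). Output: TFDV

Answer: TFDV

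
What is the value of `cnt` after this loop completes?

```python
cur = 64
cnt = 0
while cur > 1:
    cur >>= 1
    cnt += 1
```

Count right shifts until 1
`cnt` takes the values: 0 → 1 → 2 → 3 → 4 → 5 → 6

Answer: 6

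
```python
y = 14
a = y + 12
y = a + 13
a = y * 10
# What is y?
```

Trace:
`y = 14` → y = 14
`a = y + 12` → a = 26
`y = a + 13` → y = 39
`a = y * 10` → a = 390
So y = 39

Answer: 39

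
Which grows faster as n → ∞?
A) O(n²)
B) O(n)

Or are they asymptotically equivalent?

O(n²) vs O(n): Higher order terms dominate.

Answer: A) O(n²) grows faster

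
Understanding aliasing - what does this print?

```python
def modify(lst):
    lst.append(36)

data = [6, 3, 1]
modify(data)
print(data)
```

Key concept: function modifies passed list.
Step by step:
`data = [6, 3, 1]` → data = [6, 3, 1]
`modify(data)` → data = [6, 3, 1, 36]
`print(data)` → prints [6, 3, 1, 36]

Answer: [6, 3, 1, 36]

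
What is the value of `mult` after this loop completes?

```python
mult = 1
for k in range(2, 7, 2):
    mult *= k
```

Product of even numbers 2 to 6
`mult` takes the values: 1 → 2 → 8 → 48

Answer: 48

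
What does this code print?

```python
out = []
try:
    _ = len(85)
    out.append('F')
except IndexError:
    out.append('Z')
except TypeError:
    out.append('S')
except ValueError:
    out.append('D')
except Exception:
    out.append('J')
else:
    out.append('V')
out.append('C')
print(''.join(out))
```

Execution trace: 'S' (except TypeError) → 'C' (after the try/except). Output: SC

Answer: SC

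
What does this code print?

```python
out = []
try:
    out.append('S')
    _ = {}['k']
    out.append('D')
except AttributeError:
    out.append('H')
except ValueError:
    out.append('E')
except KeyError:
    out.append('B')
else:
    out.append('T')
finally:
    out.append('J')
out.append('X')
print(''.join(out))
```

Execution trace: 'S' (try body) → 'B' (except KeyError) → 'J' (finally) → 'X' (after the try/except). Output: SBJX

Answer: SBJX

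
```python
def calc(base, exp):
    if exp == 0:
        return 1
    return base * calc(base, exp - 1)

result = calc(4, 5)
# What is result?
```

calc(4, 5) = 4 * 4 * 4 * 4 * 4 = 1024

Answer: 1024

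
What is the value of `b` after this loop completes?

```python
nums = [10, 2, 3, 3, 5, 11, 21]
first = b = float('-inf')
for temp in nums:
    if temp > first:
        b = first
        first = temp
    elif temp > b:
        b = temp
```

Second largest (with repeats) in [10, 2, 3, 3, 5, 11, 21]
`b` takes the values: -inf → 2 → 3 → 5 → 10 → 11

Answer: 11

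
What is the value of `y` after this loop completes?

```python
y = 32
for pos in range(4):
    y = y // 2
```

Halve 4 times: 32 // 2^4 = 2
`y` takes the values: 32 → 16 → 8 → 4 → 2

Answer: 2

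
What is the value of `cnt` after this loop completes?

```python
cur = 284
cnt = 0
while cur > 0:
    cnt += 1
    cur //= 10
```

Count digits by repeated division by 10
`cnt` takes the values: 0 → 1 → 2 → 3

Answer: 3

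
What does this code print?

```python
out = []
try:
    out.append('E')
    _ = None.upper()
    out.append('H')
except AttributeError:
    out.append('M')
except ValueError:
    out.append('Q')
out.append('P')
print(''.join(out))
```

Execution trace: 'E' (try body) → 'M' (except AttributeError) → 'P' (after the try/except). Output: EMP

Answer: EMP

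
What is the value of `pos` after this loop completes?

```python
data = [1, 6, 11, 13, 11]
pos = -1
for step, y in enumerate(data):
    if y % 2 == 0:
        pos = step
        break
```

First even number index in [1, 6, 11, 13, 11]
`pos` takes the values: -1 → 1

Answer: 1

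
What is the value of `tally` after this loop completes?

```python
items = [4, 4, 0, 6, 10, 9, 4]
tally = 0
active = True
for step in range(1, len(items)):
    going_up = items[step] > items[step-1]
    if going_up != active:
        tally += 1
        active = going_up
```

Count direction changes in [4, 4, 0, 6, 10, 9, 4]
`tally` takes the values: 0 → 1 → 2 → 3

Answer: 3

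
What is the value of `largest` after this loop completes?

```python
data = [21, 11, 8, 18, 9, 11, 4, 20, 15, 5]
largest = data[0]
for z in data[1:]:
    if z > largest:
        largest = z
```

Maximum of [21, 11, 8, 18, 9, 11, 4, 20, 15, 5]
`largest` takes the values: 21

Answer: 21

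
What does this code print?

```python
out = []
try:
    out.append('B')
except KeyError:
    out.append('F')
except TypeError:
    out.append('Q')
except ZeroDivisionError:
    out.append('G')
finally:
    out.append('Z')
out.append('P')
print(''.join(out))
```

Execution trace: 'B' (try body, no exception) → 'Z' (finally) → 'P' (after the try/except). Output: BZP

Answer: BZP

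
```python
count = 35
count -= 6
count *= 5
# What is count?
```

Trace:
`count = 35` → count = 35
`count -= 6` → count = 29
`count *= 5` → count = 145
So count = 145

Answer: 145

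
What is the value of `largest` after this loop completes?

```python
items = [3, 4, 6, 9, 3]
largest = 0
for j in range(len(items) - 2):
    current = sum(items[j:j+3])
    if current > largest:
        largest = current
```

Max sum of 3-element window in [3, 4, 6, 9, 3]
`largest` takes the values: 0 → 13 → 19

Answer: 19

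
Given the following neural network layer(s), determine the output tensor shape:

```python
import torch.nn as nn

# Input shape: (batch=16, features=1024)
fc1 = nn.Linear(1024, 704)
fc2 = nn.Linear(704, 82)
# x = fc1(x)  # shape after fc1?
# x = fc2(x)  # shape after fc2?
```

Input: (16, 1024) -> after fc1: (16, 704) -> Output: (16, 82)

Answer: (16, 82)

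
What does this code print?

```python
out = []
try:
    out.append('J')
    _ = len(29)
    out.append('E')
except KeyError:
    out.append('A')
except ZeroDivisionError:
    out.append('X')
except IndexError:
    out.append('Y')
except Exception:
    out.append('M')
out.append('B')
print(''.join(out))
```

Execution trace: 'J' (try body) → 'M' (except Exception) → 'B' (after the try/except). Output: JMB

Answer: JMB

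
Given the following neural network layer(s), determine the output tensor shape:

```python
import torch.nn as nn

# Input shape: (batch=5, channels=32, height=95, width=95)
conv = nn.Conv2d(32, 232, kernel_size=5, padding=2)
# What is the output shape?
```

Input: (5, 32, 95, 95) -> Output: (5, 232, 95, 95)

Answer: (5, 232, 95, 95)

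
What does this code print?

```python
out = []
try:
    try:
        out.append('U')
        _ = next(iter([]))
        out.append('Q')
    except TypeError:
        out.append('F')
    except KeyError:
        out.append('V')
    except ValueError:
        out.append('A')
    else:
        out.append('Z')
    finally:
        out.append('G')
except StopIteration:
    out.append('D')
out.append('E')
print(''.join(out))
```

Execution trace: 'U' (try body) → 'G' (finally) → 'D' (outer except StopIteration) → 'E' (after the try/except). Output: UGDE

Answer: UGDE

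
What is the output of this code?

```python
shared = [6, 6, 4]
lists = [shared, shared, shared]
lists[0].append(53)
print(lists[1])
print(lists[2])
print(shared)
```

Key concept: list of same reference.
Step by step:
`shared = [6, 6, 4]` → shared = [6, 6, 4]
`lists = [shared, shared, shared]` → lists = [[6, 6, 4], [6, 6, 4], [6, 6, 4]]
`lists[0].append(53)` → shared = [6, 6, 4, 53]; lists = [[6, 6, 4, 53], [6, 6, 4, 53], [6, 6, 4, 53]]
`print(lists[1])` → prints [6, 6, 4, 53]
`print(lists[2])` → prints [6, 6, 4, 53]
`print(shared)` → prints [6, 6, 4, 53]

Answer:
[6, 6, 4, 53]
[6, 6, 4, 53]
[6, 6, 4, 53]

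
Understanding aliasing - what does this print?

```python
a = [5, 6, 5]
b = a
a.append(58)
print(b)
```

Key concept: basic list aliasing.
Step by step:
`a = [5, 6, 5]` → a = [5, 6, 5]
`b = a` → b = [5, 6, 5] (same object as a)
`a.append(58)` → a = [5, 6, 5, 58] (same object as b); b = [5, 6, 5, 58] (same object as a)
`print(b)` → prints [5, 6, 5, 58]

Answer: [5, 6, 5, 58]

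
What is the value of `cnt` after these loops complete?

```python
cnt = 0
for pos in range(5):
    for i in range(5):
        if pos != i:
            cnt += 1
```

5² - 5 (exclude diagonal)
`cnt` takes the values: 0 → 1 → 2 → 3 → 4 → 5 → 6 → 7 → 8 → 9 → 10 → 11 → 12 → 13 → 14 → 15 → 16 → 17 → 18 → 19 → 20

Answer: 20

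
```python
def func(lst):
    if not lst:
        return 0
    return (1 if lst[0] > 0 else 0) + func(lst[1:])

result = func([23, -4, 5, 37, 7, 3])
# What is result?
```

Count of positive elements in [23, -4, 5, 37, 7, 3] = 5

Answer: 5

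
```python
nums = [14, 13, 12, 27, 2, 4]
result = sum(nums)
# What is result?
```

Trace:
`nums = [14, 13, 12, 27, 2, 4]` → nums = [14, 13, 12, 27, 2, 4]
`result = sum(nums)` → result = 72
So result = 72

Answer: 72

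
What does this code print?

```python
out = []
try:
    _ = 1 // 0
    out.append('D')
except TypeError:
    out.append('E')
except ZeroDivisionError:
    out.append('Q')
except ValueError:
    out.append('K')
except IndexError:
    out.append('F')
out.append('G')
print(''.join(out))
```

Execution trace: 'Q' (except ZeroDivisionError) → 'G' (after the try/except). Output: QG

Answer: QG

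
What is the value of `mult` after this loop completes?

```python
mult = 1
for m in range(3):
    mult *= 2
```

2^3 = 8
`mult` takes the values: 1 → 2 → 4 → 8

Answer: 8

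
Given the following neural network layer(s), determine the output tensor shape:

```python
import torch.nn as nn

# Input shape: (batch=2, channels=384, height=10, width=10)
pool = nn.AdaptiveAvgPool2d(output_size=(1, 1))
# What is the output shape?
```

Input: (2, 384, 10, 10) -> Output: (2, 384, 1, 1)

Answer: (2, 384, 1, 1)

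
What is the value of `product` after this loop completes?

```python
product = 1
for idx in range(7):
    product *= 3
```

3^7 = 2187
`product` takes the values: 1 → 3 → 9 → 27 → 81 → 243 → 729 → 2187

Answer: 2187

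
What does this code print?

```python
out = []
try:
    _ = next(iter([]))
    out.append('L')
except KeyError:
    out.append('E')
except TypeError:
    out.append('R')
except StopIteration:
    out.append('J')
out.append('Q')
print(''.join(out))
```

Execution trace: 'J' (except StopIteration) → 'Q' (after the try/except). Output: JQ

Answer: JQ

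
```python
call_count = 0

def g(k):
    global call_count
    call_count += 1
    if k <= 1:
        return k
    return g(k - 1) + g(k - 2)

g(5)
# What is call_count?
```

Calls(k) = 1 + Calls(k-1) + Calls(k-2); Calls(0)=Calls(1)=1. For k=5 this gives 15.

Answer: 15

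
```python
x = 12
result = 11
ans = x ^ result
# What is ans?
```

Trace:
`x = 12` → x = 12
`result = 11` → result = 11
`ans = x ^ result` → ans = 7
So ans = 7

Answer: 7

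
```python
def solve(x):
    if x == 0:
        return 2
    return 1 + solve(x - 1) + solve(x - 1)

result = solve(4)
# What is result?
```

solve(x) = 1 + 2·solve(x-1), solve(0)=2. Closed form: (2+1)·2^4 - 1 = 47.

Answer: 47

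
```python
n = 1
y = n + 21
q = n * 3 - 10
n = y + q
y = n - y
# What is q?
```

Trace:
`n = 1` → n = 1
`y = n + 21` → y = 22
`q = n * 3 - 10` → q = -7
`n = y + q` → n = 15
`y = n - y` → y = -7
So q = -7

Answer: -7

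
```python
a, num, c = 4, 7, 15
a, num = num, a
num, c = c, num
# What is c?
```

Trace:
`a, num, c = 4, 7, 15` → a = 4; num = 7; c = 15
`a, num = num, a` → a = 7; num = 4
`num, c = c, num` → num = 15; c = 4
So c = 4

Answer: 4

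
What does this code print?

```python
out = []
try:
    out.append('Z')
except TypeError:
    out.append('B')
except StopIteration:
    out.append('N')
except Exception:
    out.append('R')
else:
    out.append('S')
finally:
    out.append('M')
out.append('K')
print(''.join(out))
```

Execution trace: 'Z' (try body, no exception) → 'S' (else) → 'M' (finally) → 'K' (after the try/except). Output: ZSMK

Answer: ZSMK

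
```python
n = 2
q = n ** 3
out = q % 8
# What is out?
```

Trace:
`n = 2` → n = 2
`q = n ** 3` → q = 8
`out = q % 8` → out = 0
So out = 0

Answer: 0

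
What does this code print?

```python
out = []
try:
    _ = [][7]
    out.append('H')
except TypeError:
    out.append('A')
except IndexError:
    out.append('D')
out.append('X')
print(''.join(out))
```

Execution trace: 'D' (except IndexError) → 'X' (after the try/except). Output: DX

Answer: DX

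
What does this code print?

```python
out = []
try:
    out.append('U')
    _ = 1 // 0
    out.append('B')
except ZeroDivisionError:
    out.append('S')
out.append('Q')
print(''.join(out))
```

Execution trace: 'U' (try body) → 'S' (except ZeroDivisionError) → 'Q' (after the try/except). Output: USQ

Answer: USQ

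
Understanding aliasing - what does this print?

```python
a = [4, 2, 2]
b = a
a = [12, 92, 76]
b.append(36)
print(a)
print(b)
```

Key concept: rebinding vs mutation: a is rebound to a new list, b still points at the original.
Step by step:
`a = [4, 2, 2]` → a = [4, 2, 2]
`b = a` → b = [4, 2, 2] (same object as a)
`a = [12, 92, 76]` → a = [12, 92, 76]
`b.append(36)` → b = [4, 2, 2, 36]
`print(a)` → prints [12, 92, 76]
`print(b)` → prints [4, 2, 2, 36]

Answer:
[12, 92, 76]
[4, 2, 2, 36]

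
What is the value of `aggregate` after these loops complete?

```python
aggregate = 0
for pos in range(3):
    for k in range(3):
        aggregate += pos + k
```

Sum of all pos+k for pos,k in 3x3
`aggregate` takes the values: 0 → 1 → 3 → 4 → 6 → 9 → 11 → 14 → 18

Answer: 18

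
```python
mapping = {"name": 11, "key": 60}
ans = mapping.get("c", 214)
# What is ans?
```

Trace:
`mapping = {"name": 11, "key": 60}` → mapping = {'name': 11, 'key': 60}
`ans = mapping.get("c", 214)` → ans = 214
So ans = 214

Answer: 214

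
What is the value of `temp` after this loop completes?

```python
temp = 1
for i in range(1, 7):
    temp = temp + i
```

Start at 1, add 1 through 6
`temp` takes the values: 1 → 2 → 4 → 7 → 11 → 16 → 22

Answer: 22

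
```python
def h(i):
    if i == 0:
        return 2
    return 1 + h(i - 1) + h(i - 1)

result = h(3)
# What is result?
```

h(i) = 1 + 2·h(i-1), h(0)=2. Closed form: (2+1)·2^3 - 1 = 23.

Answer: 23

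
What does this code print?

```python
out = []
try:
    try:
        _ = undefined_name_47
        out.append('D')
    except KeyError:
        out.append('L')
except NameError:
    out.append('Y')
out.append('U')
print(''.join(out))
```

Execution trace: 'Y' (outer except NameError) → 'U' (after the try/except). Output: YU

Answer: YU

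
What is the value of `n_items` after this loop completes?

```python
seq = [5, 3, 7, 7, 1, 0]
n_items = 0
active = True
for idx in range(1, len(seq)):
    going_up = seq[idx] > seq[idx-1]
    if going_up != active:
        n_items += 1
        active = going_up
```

Count direction changes in [5, 3, 7, 7, 1, 0]
`n_items` takes the values: 0 → 1 → 2 → 3

Answer: 3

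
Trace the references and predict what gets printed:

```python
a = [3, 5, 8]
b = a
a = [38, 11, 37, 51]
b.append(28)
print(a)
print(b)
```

Key concept: rebinding vs mutation: a is rebound to a new list, b still points at the original.
Step by step:
`a = [3, 5, 8]` → a = [3, 5, 8]
`b = a` → b = [3, 5, 8] (same object as a)
`a = [38, 11, 37, 51]` → a = [38, 11, 37, 51]
`b.append(28)` → b = [3, 5, 8, 28]
`print(a)` → prints [38, 11, 37, 51]
`print(b)` → prints [3, 5, 8, 28]

Answer:
[38, 11, 37, 51]
[3, 5, 8, 28]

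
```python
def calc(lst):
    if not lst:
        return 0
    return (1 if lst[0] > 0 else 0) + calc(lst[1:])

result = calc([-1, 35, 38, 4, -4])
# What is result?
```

Count of positive elements in [-1, 35, 38, 4, -4] = 3

Answer: 3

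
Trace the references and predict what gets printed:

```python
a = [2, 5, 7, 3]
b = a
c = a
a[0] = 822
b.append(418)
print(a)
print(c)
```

Key concept: multiple aliases.
Step by step:
`a = [2, 5, 7, 3]` → a = [2, 5, 7, 3]
`b = a` → b = [2, 5, 7, 3] (same object as a)
`c = a` → c = [2, 5, 7, 3] (same object as a, b)
`a[0] = 822` → a = [822, 5, 7, 3] (same object as b, c); b = [822, 5, 7, 3] (same object as a, c); c = [822, 5, 7, 3] (same object as a, b)
`b.append(418)` → a = [822, 5, 7, 3, 418] (same object as b, c); b = [822, 5, 7, 3, 418] (same object as a, c); c = [822, 5, 7, 3, 418] (same object as a, b)
`print(a)` → prints [822, 5, 7, 3, 418]
`print(c)` → prints [822, 5, 7, 3, 418]

Answer:
[822, 5, 7, 3, 418]
[822, 5, 7, 3, 418]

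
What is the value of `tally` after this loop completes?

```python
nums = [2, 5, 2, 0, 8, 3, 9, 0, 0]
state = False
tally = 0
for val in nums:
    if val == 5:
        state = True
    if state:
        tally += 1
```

Count elements after first 5 in [2, 5, 2, 0, 8, 3, 9, 0, 0]
`tally` takes the values: 0 → 1 → 2 → 3 → 4 → 5 → 6 → 7 → 8

Answer: 8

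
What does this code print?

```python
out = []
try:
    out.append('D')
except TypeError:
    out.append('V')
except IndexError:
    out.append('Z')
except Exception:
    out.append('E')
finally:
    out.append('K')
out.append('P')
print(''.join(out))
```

Execution trace: 'D' (try body, no exception) → 'K' (finally) → 'P' (after the try/except). Output: DKP

Answer: DKP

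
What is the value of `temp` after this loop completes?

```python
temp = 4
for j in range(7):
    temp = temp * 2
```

Multiply by 2, 7 times: 4 * 2^7 = 512
`temp` takes the values: 4 → 8 → 16 → 32 → 64 → 128 → 256 → 512

Answer: 512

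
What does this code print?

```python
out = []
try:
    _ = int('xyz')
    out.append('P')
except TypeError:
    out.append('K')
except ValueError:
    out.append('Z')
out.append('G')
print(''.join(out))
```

Execution trace: 'Z' (except ValueError) → 'G' (after the try/except). Output: ZG

Answer: ZG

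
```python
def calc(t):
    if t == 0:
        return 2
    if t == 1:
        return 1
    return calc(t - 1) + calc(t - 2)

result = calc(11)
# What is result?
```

Build up from base cases: calc(0)=2, calc(1)=1, calc(2)=3, calc(3)=4, calc(4)=7, calc(5)=11, calc(6)=18, ..., calc(11)=199

Answer: 199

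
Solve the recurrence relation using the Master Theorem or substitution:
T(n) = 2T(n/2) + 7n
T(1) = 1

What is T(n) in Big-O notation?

By Master Theorem: a=2, b=2, f(n)=7n. Since log_2(2) = 1 and f(n) = Θ(n^1), Case 2 applies. T(n) = O(n log n).

Answer: O(n log n)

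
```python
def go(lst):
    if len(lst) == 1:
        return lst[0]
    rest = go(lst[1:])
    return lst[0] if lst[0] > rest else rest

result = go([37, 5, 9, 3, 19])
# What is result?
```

Recursive max over [37, 5, 9, 3, 19] = 37

Answer: 37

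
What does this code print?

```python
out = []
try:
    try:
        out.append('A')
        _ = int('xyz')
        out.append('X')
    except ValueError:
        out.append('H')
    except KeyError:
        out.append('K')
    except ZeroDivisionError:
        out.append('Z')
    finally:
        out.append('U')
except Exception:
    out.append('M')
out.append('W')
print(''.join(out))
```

Execution trace: 'A' (inner try body) → 'H' (inner except ValueError) → 'U' (inner finally) → 'W' (after the try/except). Output: AHUW

Answer: AHUW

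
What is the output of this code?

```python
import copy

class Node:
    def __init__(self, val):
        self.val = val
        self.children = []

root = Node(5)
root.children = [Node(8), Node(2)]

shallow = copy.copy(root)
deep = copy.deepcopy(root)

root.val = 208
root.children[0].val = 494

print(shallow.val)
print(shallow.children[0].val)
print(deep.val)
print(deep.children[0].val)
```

Key concept: deep copy with custom objects.
Step by step:
`root = Node(5)` → root = Node(val=5, children=[])
`root.children = [Node(8), Node(2)]` → root = Node(val=5, children=[Node(val=8, children=[]), Node(val=2, children=[])])
`shallow = copy.copy(root)` → shallow = Node(val=5, children=[Node(val=8, children=[]), Node(val=2, children=[])])
`deep = copy.deepcopy(root)` → deep = Node(val=5, children=[Node(val=8, children=[]), Node(val=2, children=[])])
`root.val = 208` → root = Node(val=208, children=[Node(val=8, children=[]), Node(val=2, children=[])])
`root.children[0].val = 494` → root = Node(val=208, children=[Node(val=494, children=[]), Node(val=2, children=[])]); shallow = Node(val=5, children=[Node(val=494, children=[]), Node(val=2, children=[])])
`print(shallow.val)` → prints 5
`print(shallow.children[0].val)` → prints 494
`print(deep.val)` → prints 5
`print(deep.children[0].val)` → prints 8

Answer:
5
494
5
8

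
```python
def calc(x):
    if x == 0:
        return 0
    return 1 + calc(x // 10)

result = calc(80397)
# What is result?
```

Count of digits of 80397: 5

Answer: 5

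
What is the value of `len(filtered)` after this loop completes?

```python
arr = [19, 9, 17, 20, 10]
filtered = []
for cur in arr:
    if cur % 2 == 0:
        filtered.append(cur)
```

Count even numbers in [19, 9, 17, 20, 10]
`filtered` takes the values: [] → [20] → [20, 10]
So `len(filtered)` = 2

Answer: 2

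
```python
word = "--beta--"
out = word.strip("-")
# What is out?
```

Trace:
`word = "--beta--"` → word = '--beta--'
`out = word.strip("-")` → out = 'beta'
So out = 'beta'

Answer: 'beta'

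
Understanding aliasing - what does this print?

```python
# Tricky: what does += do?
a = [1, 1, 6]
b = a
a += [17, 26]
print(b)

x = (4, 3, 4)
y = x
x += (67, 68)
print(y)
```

Key concept: += behavior differs for mutable vs immutable.
Step by step:
`a = [1, 1, 6]` → a = [1, 1, 6]
`b = a` → b = [1, 1, 6] (same object as a)
`a += [17, 26]` → a = [1, 1, 6, 17, 26] (same object as b); b = [1, 1, 6, 17, 26] (same object as a)
`print(b)` → prints [1, 1, 6, 17, 26]
`x = (4, 3, 4)` → x = (4, 3, 4)
`y = x` → y = (4, 3, 4)
`x += (67, 68)` → x = (4, 3, 4, 67, 68)
`print(y)` → prints (4, 3, 4)

Answer:
[1, 1, 6, 17, 26]
(4, 3, 4)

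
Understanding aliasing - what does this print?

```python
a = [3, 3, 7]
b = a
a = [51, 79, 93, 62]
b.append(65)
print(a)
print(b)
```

Key concept: rebinding vs mutation: a is rebound to a new list, b still points at the original.
Step by step:
`a = [3, 3, 7]` → a = [3, 3, 7]
`b = a` → b = [3, 3, 7] (same object as a)
`a = [51, 79, 93, 62]` → a = [51, 79, 93, 62]
`b.append(65)` → b = [3, 3, 7, 65]
`print(a)` → prints [51, 79, 93, 62]
`print(b)` → prints [3, 3, 7, 65]

Answer:
[51, 79, 93, 62]
[3, 3, 7, 65]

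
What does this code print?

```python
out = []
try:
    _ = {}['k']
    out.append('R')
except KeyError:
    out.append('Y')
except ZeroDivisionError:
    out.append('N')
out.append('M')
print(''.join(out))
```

Execution trace: 'Y' (except KeyError) → 'M' (after the try/except). Output: YM

Answer: YM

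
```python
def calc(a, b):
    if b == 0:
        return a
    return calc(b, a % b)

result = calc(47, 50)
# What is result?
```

calc(47, 50) -> calc(50, 47) -> calc(47, 3) -> calc(3, 2) -> calc(2, 1) -> calc(1, 0) -> 1

Answer: 1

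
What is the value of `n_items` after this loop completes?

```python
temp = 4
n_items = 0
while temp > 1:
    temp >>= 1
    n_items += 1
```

Count right shifts until 1
`n_items` takes the values: 0 → 1 → 2

Answer: 2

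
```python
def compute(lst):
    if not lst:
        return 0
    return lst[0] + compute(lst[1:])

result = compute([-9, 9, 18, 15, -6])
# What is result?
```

(-9) + 9 + 18 + 15 + (-6) + 0 = 27

Answer: 27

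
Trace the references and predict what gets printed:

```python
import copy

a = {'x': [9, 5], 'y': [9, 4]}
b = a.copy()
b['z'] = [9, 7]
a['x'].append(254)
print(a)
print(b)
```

Key concept: shallow copy of dict with mutable values.
Step by step:
`a = {'x': [9, 5], 'y': [9, 4]}` → a = {'x': [9, 5], 'y': [9, 4]}
`b = a.copy()` → b = {'x': [9, 5], 'y': [9, 4]}
`b['z'] = [9, 7]` → b = {'x': [9, 5], 'y': [9, 4], 'z': [9, 7]}
`a['x'].append(254)` → a = {'x': [9, 5, 254], 'y': [9, 4]}; b = {'x': [9, 5, 254], 'y': [9, 4], 'z': [9, 7]}
`print(a)` → prints {'x': [9, 5, 254], 'y': [9, 4]}
`print(b)` → prints {'x': [9, 5, 254], 'y': [9, 4], 'z': [9, 7]}

Answer:
{'x': [9, 5, 254], 'y': [9, 4]}
{'x': [9, 5, 254], 'y': [9, 4], 'z': [9, 7]}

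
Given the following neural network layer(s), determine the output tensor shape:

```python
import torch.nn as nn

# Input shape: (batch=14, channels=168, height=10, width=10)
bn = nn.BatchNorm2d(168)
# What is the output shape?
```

Input: (14, 168, 10, 10) -> Output: (14, 168, 10, 10)

Answer: (14, 168, 10, 10)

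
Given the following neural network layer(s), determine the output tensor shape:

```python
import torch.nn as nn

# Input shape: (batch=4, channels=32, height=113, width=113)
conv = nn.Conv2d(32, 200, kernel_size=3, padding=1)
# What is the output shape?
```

Input: (4, 32, 113, 113) -> Output: (4, 200, 113, 113)

Answer: (4, 200, 113, 113)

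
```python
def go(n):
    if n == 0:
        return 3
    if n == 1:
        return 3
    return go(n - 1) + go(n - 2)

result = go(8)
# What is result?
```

Build up from base cases: go(0)=3, go(1)=3, go(2)=6, go(3)=9, go(4)=15, go(5)=24, go(6)=39, ..., go(8)=102

Answer: 102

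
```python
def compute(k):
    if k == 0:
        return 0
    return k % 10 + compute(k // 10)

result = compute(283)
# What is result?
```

Sum of digits of 283: 3 + 8 + 2 = 13

Answer: 13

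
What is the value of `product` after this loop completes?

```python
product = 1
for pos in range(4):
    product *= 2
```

2^4 = 16
`product` takes the values: 1 → 2 → 4 → 8 → 16

Answer: 16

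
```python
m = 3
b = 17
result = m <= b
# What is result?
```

Trace:
`m = 3` → m = 3
`b = 17` → b = 17
`result = m <= b` → result = True
So result = True

Answer: True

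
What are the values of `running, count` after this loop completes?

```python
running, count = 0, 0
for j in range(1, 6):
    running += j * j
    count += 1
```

Sum of squares and count
`running, count` takes the values: (0, 0) → (1, 0) → (1, 1) → (5, 1) → (5, 2) → (14, 2) → (14, 3) → (30, 3) → (30, 4) → (55, 4) → (55, 5)

Answer: 55, 5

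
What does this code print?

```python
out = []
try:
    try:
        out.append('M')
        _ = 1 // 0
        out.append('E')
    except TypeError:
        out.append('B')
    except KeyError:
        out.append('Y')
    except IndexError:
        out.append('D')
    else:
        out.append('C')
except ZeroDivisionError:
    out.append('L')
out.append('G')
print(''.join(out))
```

Execution trace: 'M' (try body) → 'L' (outer except ZeroDivisionError) → 'G' (after the try/except). Output: MLG

Answer: MLG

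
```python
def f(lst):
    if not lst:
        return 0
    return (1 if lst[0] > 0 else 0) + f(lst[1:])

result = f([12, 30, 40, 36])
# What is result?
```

Count of positive elements in [12, 30, 40, 36] = 4

Answer: 4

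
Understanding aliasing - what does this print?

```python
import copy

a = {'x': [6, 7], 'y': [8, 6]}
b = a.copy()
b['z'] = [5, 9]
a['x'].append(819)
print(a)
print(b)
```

Key concept: shallow copy of dict with mutable values.
Step by step:
`a = {'x': [6, 7], 'y': [8, 6]}` → a = {'x': [6, 7], 'y': [8, 6]}
`b = a.copy()` → b = {'x': [6, 7], 'y': [8, 6]}
`b['z'] = [5, 9]` → b = {'x': [6, 7], 'y': [8, 6], 'z': [5, 9]}
`a['x'].append(819)` → a = {'x': [6, 7, 819], 'y': [8, 6]}; b = {'x': [6, 7, 819], 'y': [8, 6], 'z': [5, 9]}
`print(a)` → prints {'x': [6, 7, 819], 'y': [8, 6]}
`print(b)` → prints {'x': [6, 7, 819], 'y': [8, 6], 'z': [5, 9]}

Answer:
{'x': [6, 7, 819], 'y': [8, 6]}
{'x': [6, 7, 819], 'y': [8, 6], 'z': [5, 9]}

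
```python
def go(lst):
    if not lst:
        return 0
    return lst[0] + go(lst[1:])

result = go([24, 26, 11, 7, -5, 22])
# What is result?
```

24 + 26 + 11 + 7 + (-5) + 22 + 0 = 85

Answer: 85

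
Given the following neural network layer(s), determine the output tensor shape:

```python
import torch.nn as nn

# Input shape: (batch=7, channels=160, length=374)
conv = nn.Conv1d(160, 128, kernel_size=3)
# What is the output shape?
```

Input: (7, 160, 374) -> Output: (7, 128, 372)

Answer: (7, 128, 372)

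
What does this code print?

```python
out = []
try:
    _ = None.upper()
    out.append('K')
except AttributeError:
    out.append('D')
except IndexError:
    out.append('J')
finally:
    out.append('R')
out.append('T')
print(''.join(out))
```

Execution trace: 'D' (except AttributeError) → 'R' (finally) → 'T' (after the try/except). Output: DRT

Answer: DRT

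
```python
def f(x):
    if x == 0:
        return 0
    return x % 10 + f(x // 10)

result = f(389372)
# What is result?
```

Sum of digits of 389372: 2 + 7 + 3 + 9 + 8 + 3 = 32

Answer: 32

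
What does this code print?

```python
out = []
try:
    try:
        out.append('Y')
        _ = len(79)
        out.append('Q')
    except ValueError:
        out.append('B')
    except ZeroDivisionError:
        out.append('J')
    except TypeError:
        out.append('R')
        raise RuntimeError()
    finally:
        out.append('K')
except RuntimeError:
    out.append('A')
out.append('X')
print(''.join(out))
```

Execution trace: 'Y' (inner try body) → 'R' (inner except TypeError) → 'K' (inner finally) → 'A' (outer except RuntimeError) → 'X' (after the try/except). Output: YRKAX

Answer: YRKAX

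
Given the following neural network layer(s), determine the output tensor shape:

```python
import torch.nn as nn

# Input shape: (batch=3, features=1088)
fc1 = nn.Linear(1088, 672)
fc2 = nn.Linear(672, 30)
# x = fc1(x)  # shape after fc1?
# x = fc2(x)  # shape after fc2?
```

Input: (3, 1088) -> after fc1: (3, 672) -> Output: (3, 30)

Answer: (3, 30)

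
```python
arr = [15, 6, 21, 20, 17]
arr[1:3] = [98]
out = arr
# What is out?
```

Trace:
`arr = [15, 6, 21, 20, 17]` → arr = [15, 6, 21, 20, 17]
`arr[1:3] = [98]` → arr = [15, 98, 20, 17]
`out = arr` → out = [15, 98, 20, 17]
So out = [15, 98, 20, 17]

Answer: [15, 98, 20, 17]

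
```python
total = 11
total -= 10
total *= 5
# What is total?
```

Trace:
`total = 11` → total = 11
`total -= 10` → total = 1
`total *= 5` → total = 5
So total = 5

Answer: 5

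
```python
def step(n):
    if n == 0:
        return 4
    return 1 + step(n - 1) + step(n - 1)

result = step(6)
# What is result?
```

step(n) = 1 + 2·step(n-1), step(0)=4. Closed form: (4+1)·2^6 - 1 = 319.

Answer: 319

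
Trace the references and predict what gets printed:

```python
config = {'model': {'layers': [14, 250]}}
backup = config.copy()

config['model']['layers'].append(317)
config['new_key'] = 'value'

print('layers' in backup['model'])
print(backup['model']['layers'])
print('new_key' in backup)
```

Key concept: shallow copy gotcha with nested dict.
Step by step:
`config = {'model': {'layers': [14, 250]}}` → config = {'model': {'layers': [14, 250]}}
`backup = config.copy()` → backup = {'model': {'layers': [14, 250]}}
`config['model']['layers'].append(317)` → config = {'model': {'layers': [14, 250, 317]}}; backup = {'model': {'layers': [14, 250, 317]}}
`config['new_key'] = 'value'` → config = {'model': {'layers': [14, 250, 317]}, 'new_key': 'value'}
`print('layers' in backup['model'])` → prints True
`print(backup['model']['layers'])` → prints [14, 250, 317]
`print('new_key' in backup)` → prints False

Answer:
True
[14, 250, 317]
False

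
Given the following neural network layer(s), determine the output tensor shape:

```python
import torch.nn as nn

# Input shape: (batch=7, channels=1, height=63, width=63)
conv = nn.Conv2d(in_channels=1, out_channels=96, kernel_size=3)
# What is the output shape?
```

Input: (7, 1, 63, 63) -> Output: (7, 96, 61, 61)

Answer: (7, 96, 61, 61)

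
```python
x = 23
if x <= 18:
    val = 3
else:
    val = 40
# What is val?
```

Trace:
`x = 23` → x = 23
`if x <= 18: ...` → x <= 18 is False, take else branch → val = 40
So val = 40

Answer: 40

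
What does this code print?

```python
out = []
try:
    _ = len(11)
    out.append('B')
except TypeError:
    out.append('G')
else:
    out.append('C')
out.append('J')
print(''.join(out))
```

Execution trace: 'G' (except TypeError) → 'J' (after the try/except). Output: GJ

Answer: GJ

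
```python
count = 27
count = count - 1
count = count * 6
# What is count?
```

Trace:
`count = 27` → count = 27
`count = count - 1` → count = 26
`count = count * 6` → count = 156
So count = 156

Answer: 156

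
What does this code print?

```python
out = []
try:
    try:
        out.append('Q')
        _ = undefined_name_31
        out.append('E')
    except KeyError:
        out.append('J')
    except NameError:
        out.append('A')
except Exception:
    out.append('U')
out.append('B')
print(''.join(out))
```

Execution trace: 'Q' (inner try body) → 'A' (inner except NameError) → 'B' (after the try/except). Output: QAB

Answer: QAB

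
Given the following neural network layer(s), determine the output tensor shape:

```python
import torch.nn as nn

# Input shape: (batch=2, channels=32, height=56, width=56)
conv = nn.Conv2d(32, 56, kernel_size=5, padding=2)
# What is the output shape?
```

Input: (2, 32, 56, 56) -> Output: (2, 56, 56, 56)

Answer: (2, 56, 56, 56)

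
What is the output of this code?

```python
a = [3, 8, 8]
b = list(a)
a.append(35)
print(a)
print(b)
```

Key concept: list() constructor creates copy.
Step by step:
`a = [3, 8, 8]` → a = [3, 8, 8]
`b = list(a)` → b = [3, 8, 8]
`a.append(35)` → a = [3, 8, 8, 35]
`print(a)` → prints [3, 8, 8, 35]
`print(b)` → prints [3, 8, 8]

Answer:
[3, 8, 8, 35]
[3, 8, 8]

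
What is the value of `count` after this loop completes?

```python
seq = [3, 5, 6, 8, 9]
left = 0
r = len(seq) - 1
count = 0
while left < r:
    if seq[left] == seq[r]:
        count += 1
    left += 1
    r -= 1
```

Count matching pairs from ends
`count` takes the values: 0

Answer: 0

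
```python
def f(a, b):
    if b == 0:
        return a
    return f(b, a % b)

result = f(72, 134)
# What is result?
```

f(72, 134) -> f(134, 72) -> f(72, 62) -> f(62, 10) -> f(10, 2) -> f(2, 0) -> 2

Answer: 2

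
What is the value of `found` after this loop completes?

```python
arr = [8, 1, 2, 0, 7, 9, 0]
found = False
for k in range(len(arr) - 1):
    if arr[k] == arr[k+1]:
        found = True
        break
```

Check consecutive duplicates in [8, 1, 2, 0, 7, 9, 0]
`found` takes the values: False

Answer: False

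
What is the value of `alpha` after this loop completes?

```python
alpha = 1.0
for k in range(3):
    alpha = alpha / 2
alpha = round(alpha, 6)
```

Halving LR 3 times: 1 / 2^3
`alpha` takes the values: 1.0 → 0.5 → 0.25 → 0.125

Answer: 0.125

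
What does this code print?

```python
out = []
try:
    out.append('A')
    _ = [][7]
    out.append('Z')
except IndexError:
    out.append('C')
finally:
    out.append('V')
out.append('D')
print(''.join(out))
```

Execution trace: 'A' (try body) → 'C' (except IndexError) → 'V' (finally) → 'D' (after the try/except). Output: ACVD

Answer: ACVD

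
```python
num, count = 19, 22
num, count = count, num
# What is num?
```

Trace:
`num, count = 19, 22` → num = 19; count = 22
`num, count = count, num` → num = 22; count = 19
So num = 22

Answer: 22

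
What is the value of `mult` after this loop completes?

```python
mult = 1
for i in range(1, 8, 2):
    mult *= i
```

Product of 1, 3, 5, ... up to 7
`mult` takes the values: 1 → 3 → 15 → 105

Answer: 105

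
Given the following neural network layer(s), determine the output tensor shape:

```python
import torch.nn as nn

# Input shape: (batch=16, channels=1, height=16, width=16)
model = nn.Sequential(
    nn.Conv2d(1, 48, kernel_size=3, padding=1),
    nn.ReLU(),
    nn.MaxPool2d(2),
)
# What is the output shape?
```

Input: (16, 1, 16, 16) -> after Conv2d: (16, 48, 16, 16) -> after ReLU: (16, 48, 16, 16) -> Output: (16, 48, 8, 8)

Answer: (16, 48, 8, 8)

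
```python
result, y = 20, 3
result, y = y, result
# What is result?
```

Trace:
`result, y = 20, 3` → result = 20; y = 3
`result, y = y, result` → result = 3; y = 20
So result = 3

Answer: 3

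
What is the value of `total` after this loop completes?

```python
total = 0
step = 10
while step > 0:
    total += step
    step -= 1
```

Sum 10 down to 1
`total` takes the values: 0 → 10 → 19 → 27 → 34 → 40 → 45 → 49 → 52 → 54 → 55

Answer: 55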